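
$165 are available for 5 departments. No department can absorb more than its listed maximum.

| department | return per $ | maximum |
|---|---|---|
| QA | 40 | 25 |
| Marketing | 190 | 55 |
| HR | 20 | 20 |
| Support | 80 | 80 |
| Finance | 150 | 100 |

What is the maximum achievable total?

Highest return per $ first: Marketing 190 > Finance 150 > Support 80 > QA 40 > HR 20.
Give Marketing 55 to hit its cap of 55 — 110 left.
Finance: +100 to 100 (cap) — 10 left.
Support: +10 (room for 80) → 10. Pool exhausted.
Total = 190×55 + 80×10 + 150×100 = 26250.

26250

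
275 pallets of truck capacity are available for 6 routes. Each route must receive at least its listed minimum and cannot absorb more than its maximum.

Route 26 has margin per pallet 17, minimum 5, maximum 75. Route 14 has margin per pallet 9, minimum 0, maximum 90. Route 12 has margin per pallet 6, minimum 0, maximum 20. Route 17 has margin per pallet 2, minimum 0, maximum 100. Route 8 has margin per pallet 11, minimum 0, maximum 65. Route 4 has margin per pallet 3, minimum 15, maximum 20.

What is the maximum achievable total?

Meeting every minimum uses 5+0+0+0+0+15 = 20 pallets, leaving 255.
Highest margin per pallet first: Route 26 17 > Route 8 11 > Route 14 9 > Route 12 6 > Route 4 3 > Route 17 2.
Route 26 takes 70 more to reach its cap of 75 → 185 left.
Give Route 8 65 more to hit its cap of 65 → 120 left.
Route 14: +90 to 90 (cap) → 30 left.
Route 12 takes 20 more to reach its cap of 20 → 10 left.
Route 4 takes 5 more to reach its cap of 20 → 5 left.
Route 17: +5 (room for 100) → 5. Pool exhausted.
Total = 17×75 + 9×90 + 6×20 + 2×5 + 11×65 + 3×20 = 2990.

2990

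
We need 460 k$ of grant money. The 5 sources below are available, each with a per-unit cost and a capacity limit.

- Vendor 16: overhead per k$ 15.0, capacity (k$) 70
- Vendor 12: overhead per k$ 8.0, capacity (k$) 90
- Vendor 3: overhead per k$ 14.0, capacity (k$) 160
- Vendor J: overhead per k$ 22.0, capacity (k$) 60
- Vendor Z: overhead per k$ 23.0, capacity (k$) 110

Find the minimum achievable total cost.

Use sources in increasing cost order.
Vendor 12 (8.0): use full 90 → 370 k$ to go.
Vendor 3 (14.0): use full 160 → 210 k$ to go.
Vendor 16 (15.0): use full 70 → 140 k$ to go.
Take 60 from Vendor J at 22.0 → need 80 more.
Take 80 from Vendor Z at 23.0 to finish.
Cost = 90×8.0 + 160×14.0 + 70×15.0 + 60×22.0 + 80×23.0 = 7170.

7170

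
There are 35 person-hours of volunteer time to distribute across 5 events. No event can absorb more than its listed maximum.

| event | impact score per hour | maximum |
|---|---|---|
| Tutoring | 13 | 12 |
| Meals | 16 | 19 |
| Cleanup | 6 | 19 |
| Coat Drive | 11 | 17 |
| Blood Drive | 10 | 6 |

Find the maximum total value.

Order the events by impact score per hour: Meals 16 > Tutoring 13 > Coat Drive 11 > Blood Drive 10 > Cleanup 6.
Meals takes 19 to reach its cap of 19 — 16 left.
Tutoring takes 12 to reach its cap of 12 — 4 left.
Coat Drive has room for 17 but only 4 remain, so it gets 4.
Total = 13×12 + 16×19 + 11×4 = 504.

504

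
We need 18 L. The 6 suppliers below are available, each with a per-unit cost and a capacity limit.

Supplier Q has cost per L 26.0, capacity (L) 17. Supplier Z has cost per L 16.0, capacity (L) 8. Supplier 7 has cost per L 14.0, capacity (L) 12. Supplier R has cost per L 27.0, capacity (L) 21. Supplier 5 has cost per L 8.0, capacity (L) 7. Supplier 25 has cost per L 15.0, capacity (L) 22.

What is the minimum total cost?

Use suppliers in increasing cost order.
Supplier 5 at 8.0: take all 7 L — 11 still needed.
Take 11 from Supplier 7 at 14.0 to finish.
Supplier 25, Supplier Z, Supplier Q, Supplier R: unused.
Cost = 7×8.0 + 11×14.0 = 210.

210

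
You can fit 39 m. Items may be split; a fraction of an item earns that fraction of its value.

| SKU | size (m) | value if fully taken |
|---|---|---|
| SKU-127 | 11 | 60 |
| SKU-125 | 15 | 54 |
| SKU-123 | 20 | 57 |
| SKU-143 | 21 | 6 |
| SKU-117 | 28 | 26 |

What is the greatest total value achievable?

151.05

Best value per unit of size first: SKU-127 60/11≈5.45, SKU-125 54/15≈3.6, SKU-123 57/20≈2.85, SKU-117 26/28≈0.929, SKU-143 6/21≈0.286.
Take all of SKU-127 (11 m, value 60) — 28 m left.
All 15 m of SKU-125 fit (value 54) — 13 remain.
13 m left: a 13/20 share of SKU-123 gives 57×13/20 = 37.05.
Total value = 151.05.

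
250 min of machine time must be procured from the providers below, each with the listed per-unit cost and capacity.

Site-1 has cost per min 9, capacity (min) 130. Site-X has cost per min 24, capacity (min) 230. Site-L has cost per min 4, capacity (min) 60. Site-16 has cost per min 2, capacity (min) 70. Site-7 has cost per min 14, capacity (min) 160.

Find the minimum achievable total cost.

1460

Fill from the cheapest provider first.
Take 70 from Site-16 at 2 ; need 180 more.
Site-L at 4: take all 60 min ; 120 still needed.
Site-1 (9): take the remaining 120 ; done.
Site-7, Site-X: unused.
Cost = 70×2 + 60×4 + 120×9 = 1460.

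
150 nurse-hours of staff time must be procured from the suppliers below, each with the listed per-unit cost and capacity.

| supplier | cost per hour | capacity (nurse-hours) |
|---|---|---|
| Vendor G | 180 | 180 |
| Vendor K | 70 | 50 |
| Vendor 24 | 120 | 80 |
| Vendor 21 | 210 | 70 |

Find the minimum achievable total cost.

16700

Use suppliers in increasing cost order.
Vendor K at 70: take all 50 nurse-hours ; 100 still needed.
Vendor 24 at 120: take all 80 nurse-hours ; 20 still needed.
Take 20 from Vendor G at 180 to finish.
Vendor 21: unused.
Cost = 50×70 + 80×120 + 20×180 = 16700.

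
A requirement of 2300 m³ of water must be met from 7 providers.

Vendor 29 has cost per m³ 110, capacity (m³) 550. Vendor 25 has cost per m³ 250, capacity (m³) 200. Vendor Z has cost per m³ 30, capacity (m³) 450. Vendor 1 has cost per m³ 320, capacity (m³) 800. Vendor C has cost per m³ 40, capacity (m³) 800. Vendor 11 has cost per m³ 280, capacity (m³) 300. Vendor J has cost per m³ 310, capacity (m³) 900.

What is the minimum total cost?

240000

Use providers in increasing cost order.
Vendor Z (30): use full 450 — 1850 m³ to go.
Take 800 from Vendor C at 40 — need 1050 more.
Take 550 from Vendor 29 at 110 — need 500 more.
Take 200 from Vendor 25 at 250 — need 300 more.
Vendor 11 at 280: take all 300 m³ — 0 still needed.
Vendor J, Vendor 1: unused.
Cost = 450×30 + 800×40 + 550×110 + 200×250 + 300×280 = 240000.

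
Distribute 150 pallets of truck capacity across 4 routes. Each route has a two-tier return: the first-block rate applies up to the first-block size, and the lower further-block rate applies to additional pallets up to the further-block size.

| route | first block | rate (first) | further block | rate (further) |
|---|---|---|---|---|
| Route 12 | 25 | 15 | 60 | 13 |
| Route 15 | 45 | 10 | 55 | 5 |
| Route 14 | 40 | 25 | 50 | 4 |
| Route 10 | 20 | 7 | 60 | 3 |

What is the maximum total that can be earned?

Order all 8 blocks by rate: Route 14/first 25 > Route 12/first 15 > Route 12/second 13 > Route 15/first 10 > Route 10/first 7 > Route 15/second 5 > Route 14/second 4 > Route 10/second 3.
Route 14 first at 25: fill all 40 → 110 left.
Route 12 first at 15: fill all 25 → 85 left.
Route 12 second at 13: fill all 60 → 25 left.
Route 15/first: +25 of 45 at 10; pool empty.
Total = 25×40 + 15×25 + 13×60 + 10×25 = 2405.

2405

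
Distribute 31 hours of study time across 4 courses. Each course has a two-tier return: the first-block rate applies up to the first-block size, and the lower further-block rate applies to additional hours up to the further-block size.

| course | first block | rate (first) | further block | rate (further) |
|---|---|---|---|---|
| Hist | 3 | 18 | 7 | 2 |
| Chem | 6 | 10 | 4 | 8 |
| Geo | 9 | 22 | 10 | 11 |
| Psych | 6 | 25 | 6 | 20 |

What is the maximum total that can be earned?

Order all 8 blocks by rate: Psych/first 25 > Geo/first 22 > Psych/second 20 > Hist/first 18 > Geo/second 11 > Chem/first 10 > Chem/second 8 > Hist/second 2.
Fill Psych first block (6 at 25) → 25 left.
Fill Geo first block (9 at 22) → 16 left.
Psych/second (20): +6 → 10 left.
Hist first at 18: fill all 3 → 7 left.
Geo second at 11: only 7 left, fill 7.
Total = 25×6 + 22×9 + 20×6 + 18×3 + 11×7 = 599.

599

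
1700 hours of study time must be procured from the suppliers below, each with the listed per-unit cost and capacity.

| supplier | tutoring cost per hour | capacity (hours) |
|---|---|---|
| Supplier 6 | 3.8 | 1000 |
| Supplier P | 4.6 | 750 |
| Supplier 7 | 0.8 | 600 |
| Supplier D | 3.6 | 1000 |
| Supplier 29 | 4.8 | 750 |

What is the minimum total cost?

4460

Cheapest first:
Supplier 7 at 0.8: take all 600 hours — 1100 still needed.
Supplier D (3.6): use full 1000 — 100 hours to go.
Supplier 6 at 3.8: take 100 of its 1000 — requirement met.
Supplier P, Supplier 29: unused.
Cost = 600×0.8 + 1000×3.6 + 100×3.8 = 4460.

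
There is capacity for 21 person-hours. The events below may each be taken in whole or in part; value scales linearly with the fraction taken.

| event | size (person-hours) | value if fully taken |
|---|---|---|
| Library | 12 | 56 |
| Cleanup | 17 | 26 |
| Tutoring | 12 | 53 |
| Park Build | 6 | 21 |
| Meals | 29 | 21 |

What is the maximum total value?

95.75

Best value per unit of size first: Library 56/12≈4.67, Tutoring 53/12≈4.42, Park Build 21/6≈3.5, Cleanup 26/17≈1.53, Meals 21/29≈0.724.
Take all of Library (12 person-hours, value 56) ; 9 person-hours left.
Fill the last 9 person-hours with part of Tutoring: 9/12 of it earns 39.75.
Total value = 95.75.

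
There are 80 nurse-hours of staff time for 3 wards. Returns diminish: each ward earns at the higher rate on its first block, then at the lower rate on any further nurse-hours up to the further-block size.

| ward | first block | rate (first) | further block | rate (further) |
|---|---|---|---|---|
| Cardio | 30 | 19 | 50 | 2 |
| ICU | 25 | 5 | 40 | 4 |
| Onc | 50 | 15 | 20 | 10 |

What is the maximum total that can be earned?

1320

Treat each block as its own option and order by rate: Cardio/tier1 19 > Onc/tier1 15 > Onc/tier2 10 > ICU/tier1 5 > ICU/tier2 4 > Cardio/tier2 2.
Fill Cardio tier1 block (30 at 19) — 50 left.
Onc tier1 at 15: fill all 50 — 0 left.
Total = 19×30 + 15×50 = 1320.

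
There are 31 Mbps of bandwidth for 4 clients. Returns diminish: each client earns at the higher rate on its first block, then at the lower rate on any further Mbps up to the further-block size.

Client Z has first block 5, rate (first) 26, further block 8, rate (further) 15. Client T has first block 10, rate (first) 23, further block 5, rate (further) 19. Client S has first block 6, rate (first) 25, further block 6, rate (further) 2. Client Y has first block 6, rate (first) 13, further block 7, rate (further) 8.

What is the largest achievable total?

Treat each block as its own option and order by rate: Client Z/tier1 26 > Client S/tier1 25 > Client T/tier1 23 > Client T/tier2 19 > Client Z/tier2 15 > Client Y/tier1 13 > Client Y/tier2 8 > Client S/tier2 2.
Fill Client Z tier1 block (5 at 26) — 26 left.
Client S tier1 at 25: fill all 6 — 20 left.
Client T/tier1 (23): +10 — 10 left.
Fill Client T tier2 block (5 at 19) — 5 left.
Client Z tier2 at 15: only 5 left, fill 5.
Total = 26×5 + 25×6 + 23×10 + 19×5 + 15×5 = 680.

680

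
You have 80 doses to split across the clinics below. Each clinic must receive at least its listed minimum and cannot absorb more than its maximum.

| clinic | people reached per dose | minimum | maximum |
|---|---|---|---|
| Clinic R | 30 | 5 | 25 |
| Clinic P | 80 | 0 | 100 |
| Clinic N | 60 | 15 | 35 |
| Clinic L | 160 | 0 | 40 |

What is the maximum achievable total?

Meeting every minimum uses 5+0+15+0 = 20 doses, leaving 60.
Highest people reached per dose first: Clinic L 160 > Clinic P 80 > Clinic N 60 > Clinic R 30.
Clinic L: +40 to 40 (cap) ; 20 left.
Clinic P has room for 100 more but only 20 remain, so it gets 20.
Total = 30×5 + 80×20 + 60×15 + 160×40 = 9050.

9050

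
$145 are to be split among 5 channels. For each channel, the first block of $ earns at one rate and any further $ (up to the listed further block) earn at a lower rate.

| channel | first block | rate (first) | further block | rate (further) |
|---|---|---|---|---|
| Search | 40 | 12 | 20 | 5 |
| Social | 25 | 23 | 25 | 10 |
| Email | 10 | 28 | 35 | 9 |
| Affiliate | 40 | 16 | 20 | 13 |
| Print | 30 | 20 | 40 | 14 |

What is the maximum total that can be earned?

Order all 10 blocks by rate: Email/T1 28 > Social/T1 23 > Print/T1 20 > Affiliate/T1 16 > Print/T2 14 > Affiliate/T2 13 > Search/T1 12 > Social/T2 10 > Email/T2 9 > Search/T2 5.
Email/T1 (28): +10 — 135 left.
Fill Social T1 block (25 at 23) — 110 left.
Fill Print T1 block (30 at 20) — 80 left.
Affiliate T1 at 16: fill all 40 — 40 left.
Fill Print T2 block (40 at 14) — 0 left.
Total = 28×10 + 23×25 + 20×30 + 16×40 + 14×40 = 2655.

2655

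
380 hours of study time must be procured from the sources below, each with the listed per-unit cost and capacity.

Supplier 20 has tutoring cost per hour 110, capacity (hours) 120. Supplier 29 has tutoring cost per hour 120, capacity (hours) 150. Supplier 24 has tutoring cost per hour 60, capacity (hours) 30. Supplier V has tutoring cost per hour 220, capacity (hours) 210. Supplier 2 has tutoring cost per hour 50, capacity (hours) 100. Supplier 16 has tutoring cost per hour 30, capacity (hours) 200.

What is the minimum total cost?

18300

Use sources in increasing cost order.
Take 200 from Supplier 16 at 30 ; need 180 more.
Take 100 from Supplier 2 at 50 ; need 80 more.
Supplier 24 at 60: take all 30 hours ; 50 still needed.
Supplier 20 at 110: take 50 of its 120 ; requirement met.
Supplier 29, Supplier V: unused.
Cost = 200×30 + 100×50 + 30×60 + 50×110 = 18300.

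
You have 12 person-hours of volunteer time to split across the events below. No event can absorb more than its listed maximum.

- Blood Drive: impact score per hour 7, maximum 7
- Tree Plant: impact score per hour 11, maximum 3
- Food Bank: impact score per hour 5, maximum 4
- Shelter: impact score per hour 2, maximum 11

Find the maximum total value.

92

Order the events by impact score per hour: Tree Plant 11 > Blood Drive 7 > Food Bank 5 > Shelter 2.
Give Tree Plant 3 to hit its cap of 3 ; 9 left.
Blood Drive: +7 to 7 (cap) ; 2 left.
Only 2 left; Food Bank takes them to reach 2.
Total = 7×7 + 11×3 + 5×2 = 92.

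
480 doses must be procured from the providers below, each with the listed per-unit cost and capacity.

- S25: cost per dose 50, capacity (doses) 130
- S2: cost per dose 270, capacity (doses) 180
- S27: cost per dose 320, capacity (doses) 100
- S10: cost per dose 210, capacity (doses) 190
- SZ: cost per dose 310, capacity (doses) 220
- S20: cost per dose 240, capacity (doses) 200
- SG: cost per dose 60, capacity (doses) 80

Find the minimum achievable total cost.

Fill from the cheapest provider first.
S25 at 50: take all 130 doses → 350 still needed.
SG at 60: take all 80 doses → 270 still needed.
S10 at 210: take all 190 doses → 80 still needed.
Take 80 from S20 at 240 to finish.
S2, SZ, S27: unused.
Cost = 130×50 + 80×60 + 190×210 + 80×240 = 70400.

70400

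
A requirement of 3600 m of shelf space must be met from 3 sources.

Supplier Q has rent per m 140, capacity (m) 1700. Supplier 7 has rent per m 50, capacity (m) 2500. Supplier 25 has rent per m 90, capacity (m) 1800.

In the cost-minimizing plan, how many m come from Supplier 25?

Cheapest first:
Supplier 7 (50): use full 2500 — 1100 m to go.
Supplier 25 (90): take the remaining 1100 — done.
Supplier Q: unused.

1100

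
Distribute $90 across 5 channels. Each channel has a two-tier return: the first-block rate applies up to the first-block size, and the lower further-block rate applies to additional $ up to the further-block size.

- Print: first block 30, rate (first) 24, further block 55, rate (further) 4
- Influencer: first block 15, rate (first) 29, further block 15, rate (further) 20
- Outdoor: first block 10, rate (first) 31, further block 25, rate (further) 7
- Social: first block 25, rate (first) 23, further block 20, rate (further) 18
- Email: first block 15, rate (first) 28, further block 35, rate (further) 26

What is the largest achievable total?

Order all 10 blocks by rate: Outdoor/first 31 > Influencer/first 29 > Email/first 28 > Email/second 26 > Print/first 24 > Social/first 23 > Influencer/second 20 > Social/second 18 > Outdoor/second 7 > Print/second 4.
Outdoor/first (31): +10 ; 80 left.
Influencer/first (29): +15 ; 65 left.
Email first at 28: fill all 15 ; 50 left.
Fill Email second block (35 at 26) ; 15 left.
Print first at 24: only 15 left, fill 15.
Total = 31×10 + 29×15 + 28×15 + 26×35 + 24×15 = 2435.

2435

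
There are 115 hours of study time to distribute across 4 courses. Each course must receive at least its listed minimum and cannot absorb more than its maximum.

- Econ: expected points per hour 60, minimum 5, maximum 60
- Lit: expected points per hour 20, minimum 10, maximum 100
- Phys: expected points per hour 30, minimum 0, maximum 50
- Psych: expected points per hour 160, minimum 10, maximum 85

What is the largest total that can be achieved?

Meeting every minimum uses 5+10+0+10 = 25 hours, leaving 90.
Highest expected points per hour first: Psych 160 > Econ 60 > Phys 30 > Lit 20.
Psych: +75 to 85 (cap) — 15 left.
Only 15 left; Econ takes them to reach 20.
Total = 60×20 + 20×10 + 160×85 = 15000.

15000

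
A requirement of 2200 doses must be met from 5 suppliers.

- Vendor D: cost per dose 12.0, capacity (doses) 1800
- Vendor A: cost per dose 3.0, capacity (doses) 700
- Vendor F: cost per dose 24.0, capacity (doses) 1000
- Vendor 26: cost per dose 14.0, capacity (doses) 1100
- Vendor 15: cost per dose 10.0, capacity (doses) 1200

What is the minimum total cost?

Cheapest first:
Vendor A at 3.0: take all 700 doses ; 1500 still needed.
Take 1200 from Vendor 15 at 10.0 ; need 300 more.
Vendor D (12.0): take the remaining 300 ; done.
Vendor 26, Vendor F: unused.
Cost = 700×3.0 + 1200×10.0 + 300×12.0 = 17700.

17700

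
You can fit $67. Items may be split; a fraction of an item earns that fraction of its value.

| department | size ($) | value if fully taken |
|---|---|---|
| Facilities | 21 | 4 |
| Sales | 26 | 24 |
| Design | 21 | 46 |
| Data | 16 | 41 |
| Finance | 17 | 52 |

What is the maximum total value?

Sort by value density: Finance 52/17≈3.06, Data 41/16≈2.56, Design 46/21≈2.19, Sales 24/26≈0.923, Facilities 4/21≈0.19.
Take all of Finance (17 $, value 52) ; 50 $ left.
Take all of Data (16 $, value 41) ; 34 $ left.
Take all of Design (21 $, value 46) ; 13 $ left.
13 $ left: a 13/26 share of Sales gives 24×13/26 = 12.
Total value = 151.

151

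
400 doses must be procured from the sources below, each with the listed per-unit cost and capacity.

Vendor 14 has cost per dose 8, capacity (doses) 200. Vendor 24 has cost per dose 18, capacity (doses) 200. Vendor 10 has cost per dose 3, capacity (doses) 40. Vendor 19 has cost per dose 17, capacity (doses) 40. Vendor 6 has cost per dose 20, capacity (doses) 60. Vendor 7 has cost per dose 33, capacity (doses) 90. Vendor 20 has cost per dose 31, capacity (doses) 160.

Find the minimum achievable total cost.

4560

Use sources in increasing cost order.
Vendor 10 at 3: take all 40 doses ; 360 still needed.
Vendor 14 (8): use full 200 ; 160 doses to go.
Take 40 from Vendor 19 at 17 ; need 120 more.
Take 120 from Vendor 24 at 18 to finish.
Vendor 6, Vendor 20, Vendor 7: unused.
Cost = 40×3 + 200×8 + 40×17 + 120×18 = 4560.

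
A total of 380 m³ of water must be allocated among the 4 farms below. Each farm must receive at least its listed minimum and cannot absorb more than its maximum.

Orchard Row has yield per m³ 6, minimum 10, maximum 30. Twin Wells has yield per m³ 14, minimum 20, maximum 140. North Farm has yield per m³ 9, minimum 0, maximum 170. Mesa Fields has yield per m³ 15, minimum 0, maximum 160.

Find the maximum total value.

Meeting every minimum uses 10+20+0+0 = 30 m³, leaving 350.
Order the farms by yield per m³: Mesa Fields 15 > Twin Wells 14 > North Farm 9 > Orchard Row 6.
Mesa Fields: +160 to 160 (cap) ; 190 left.
Twin Wells: +120 to 140 (cap) ; 70 left.
North Farm: +70 (room for 170) → 70. Pool exhausted.
Total = 6×10 + 14×140 + 9×70 + 15×160 = 5050.

5050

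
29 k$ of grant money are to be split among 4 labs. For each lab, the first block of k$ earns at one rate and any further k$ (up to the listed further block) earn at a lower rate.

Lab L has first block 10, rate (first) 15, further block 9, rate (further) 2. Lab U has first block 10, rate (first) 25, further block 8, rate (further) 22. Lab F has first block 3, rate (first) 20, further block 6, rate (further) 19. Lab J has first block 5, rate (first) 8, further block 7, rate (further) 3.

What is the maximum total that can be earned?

630

Rank every tier by rate: Lab U/first 25 > Lab U/second 22 > Lab F/first 20 > Lab F/second 19 > Lab L/first 15 > Lab J/first 8 > Lab J/second 3 > Lab L/second 2.
Lab U/first (25): +10 ; 19 left.
Lab U second at 22: fill all 8 ; 11 left.
Lab F/first (20): +3 ; 8 left.
Lab F second at 19: fill all 6 ; 2 left.
2 remain; put them into Lab L first at 15.
Total = 25×10 + 22×8 + 20×3 + 19×6 + 15×2 = 630.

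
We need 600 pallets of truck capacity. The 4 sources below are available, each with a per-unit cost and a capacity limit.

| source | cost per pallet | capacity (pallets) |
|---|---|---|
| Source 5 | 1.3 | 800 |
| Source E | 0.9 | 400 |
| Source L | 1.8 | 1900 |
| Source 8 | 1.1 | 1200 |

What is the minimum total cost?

580

Fill from the cheapest source first.
Source E (0.9): use full 400 ; 200 pallets to go.
Source 8 at 1.1: take 200 of its 1200 ; requirement met.
Source 5, Source L: unused.
Cost = 400×0.9 + 200×1.1 = 580.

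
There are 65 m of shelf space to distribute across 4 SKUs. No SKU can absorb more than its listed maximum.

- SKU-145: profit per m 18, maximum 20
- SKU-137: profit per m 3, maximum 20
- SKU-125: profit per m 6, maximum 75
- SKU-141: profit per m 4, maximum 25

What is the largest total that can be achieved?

630

Rank by profit per m: SKU-145 18 > SKU-125 6 > SKU-141 4 > SKU-137 3.
SKU-145 takes 20 to reach its cap of 20 ; 45 left.
Only 45 left; SKU-125 takes them to reach 45.
Total = 18×20 + 6×45 = 630.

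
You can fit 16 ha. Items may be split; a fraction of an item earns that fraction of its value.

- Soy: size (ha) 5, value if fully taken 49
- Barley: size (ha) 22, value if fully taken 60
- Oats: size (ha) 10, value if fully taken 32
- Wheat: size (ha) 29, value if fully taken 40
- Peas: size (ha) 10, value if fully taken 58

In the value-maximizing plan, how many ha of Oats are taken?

Sort by value density: Soy 49/5≈9.8, Peas 58/10≈5.8, Oats 32/10≈3.2, Barley 60/22≈2.73, Wheat 40/29≈1.38.
All 5 ha of Soy fit (value 49) — 11 remain.
All 10 ha of Peas fit (value 58) — 1 remain.
1 ha left: a 1/10 share of Oats gives 32×1/10 = 3.2.

1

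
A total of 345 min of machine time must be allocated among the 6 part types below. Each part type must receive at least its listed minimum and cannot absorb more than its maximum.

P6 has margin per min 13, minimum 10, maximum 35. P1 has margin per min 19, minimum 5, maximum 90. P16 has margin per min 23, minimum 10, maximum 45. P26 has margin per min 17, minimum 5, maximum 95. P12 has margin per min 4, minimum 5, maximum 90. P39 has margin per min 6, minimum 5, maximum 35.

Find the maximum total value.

Meeting every minimum uses 10+5+10+5+5+5 = 40 min, leaving 305.
Highest margin per min first: P16 23 > P1 19 > P26 17 > P6 13 > P39 6 > P12 4.
Give P16 35 more to hit its cap of 45 → 270 left.
P1: +85 to 90 (cap) → 185 left.
Give P26 90 more to hit its cap of 95 → 95 left.
Give P6 25 more to hit its cap of 35 → 70 left.
P39 takes 30 more to reach its cap of 35 → 40 left.
P12: +40 (room for 85) → 45. Pool exhausted.
Total = 13×35 + 19×90 + 23×45 + 17×95 + 4×45 + 6×35 = 5205.

5205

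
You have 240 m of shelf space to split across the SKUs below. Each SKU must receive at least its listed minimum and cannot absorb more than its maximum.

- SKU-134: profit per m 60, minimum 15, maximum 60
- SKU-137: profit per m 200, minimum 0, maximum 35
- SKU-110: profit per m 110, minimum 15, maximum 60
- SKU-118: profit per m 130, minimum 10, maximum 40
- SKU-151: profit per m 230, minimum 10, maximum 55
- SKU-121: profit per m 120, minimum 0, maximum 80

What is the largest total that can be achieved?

37000

Meeting every minimum uses 15+0+15+10+10+0 = 50 m, leaving 190.
Order the SKUs by profit per m: SKU-151 230 > SKU-137 200 > SKU-118 130 > SKU-121 120 > SKU-110 110 > SKU-134 60.
SKU-151: +45 to 55 (cap) → 145 left.
SKU-137 takes 35 more to reach its cap of 35 → 110 left.
SKU-118 takes 30 more to reach its cap of 40 → 80 left.
Give SKU-121 80 more to hit its cap of 80 → 0 left.
Total = 60×15 + 200×35 + 110×15 + 130×40 + 230×55 + 120×80 = 37000.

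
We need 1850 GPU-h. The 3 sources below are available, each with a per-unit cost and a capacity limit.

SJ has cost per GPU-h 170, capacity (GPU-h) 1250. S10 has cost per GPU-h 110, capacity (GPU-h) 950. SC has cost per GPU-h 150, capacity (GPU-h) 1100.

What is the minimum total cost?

Fill from the cheapest source first.
S10 (110): use full 950 — 900 GPU-h to go.
SC (150): take the remaining 900 — done.
SJ: unused.
Cost = 950×110 + 900×150 = 239500.

239500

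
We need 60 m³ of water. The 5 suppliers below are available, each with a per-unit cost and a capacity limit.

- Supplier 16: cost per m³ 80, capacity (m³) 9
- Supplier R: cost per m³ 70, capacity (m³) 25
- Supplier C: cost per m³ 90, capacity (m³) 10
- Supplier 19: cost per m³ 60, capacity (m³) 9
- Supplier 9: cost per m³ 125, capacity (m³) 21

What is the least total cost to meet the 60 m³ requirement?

Cheapest first:
Supplier 19 at 60: take all 9 m³ ; 51 still needed.
Supplier R at 70: take all 25 m³ ; 26 still needed.
Take 9 from Supplier 16 at 80 ; need 17 more.
Supplier C (90): use full 10 ; 7 m³ to go.
Supplier 9 (125): take the remaining 7 ; done.
Cost = 9×60 + 25×70 + 9×80 + 10×90 + 7×125 = 4785.

4785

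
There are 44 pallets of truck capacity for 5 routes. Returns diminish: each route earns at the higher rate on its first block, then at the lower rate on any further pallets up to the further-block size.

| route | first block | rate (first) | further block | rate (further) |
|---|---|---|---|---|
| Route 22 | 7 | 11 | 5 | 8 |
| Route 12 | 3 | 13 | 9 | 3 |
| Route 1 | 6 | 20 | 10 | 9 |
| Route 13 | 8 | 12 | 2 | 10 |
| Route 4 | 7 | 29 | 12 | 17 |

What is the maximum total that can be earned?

Treat each block as its own option and order by rate: Route 4/first 29 > Route 1/first 20 > Route 4/second 17 > Route 12/first 13 > Route 13/first 12 > Route 22/first 11 > Route 13/second 10 > Route 1/second 9 > Route 22/second 8 > Route 12/second 3.
Route 4/first (29): +7 — 37 left.
Route 1/first (20): +6 — 31 left.
Fill Route 4 second block (12 at 17) — 19 left.
Route 12/first (13): +3 — 16 left.
Route 13/first (12): +8 — 8 left.
Fill Route 22 first block (7 at 11) — 1 left.
Route 13 second at 10: only 1 left, fill 1.
Total = 29×7 + 20×6 + 17×12 + 13×3 + 12×8 + 11×7 + 10×1 = 749.

749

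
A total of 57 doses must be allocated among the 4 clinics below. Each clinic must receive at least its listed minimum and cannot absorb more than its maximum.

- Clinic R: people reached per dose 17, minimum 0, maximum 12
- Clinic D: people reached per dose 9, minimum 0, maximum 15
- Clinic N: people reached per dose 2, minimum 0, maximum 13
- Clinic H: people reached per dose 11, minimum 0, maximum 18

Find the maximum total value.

561

Meeting every minimum uses 0+0+0+0 = 0 doses, leaving 57.
Rank by people reached per dose: Clinic R 17 > Clinic H 11 > Clinic D 9 > Clinic N 2.
Clinic R takes 12 more to reach its cap of 12 — 45 left.
Give Clinic H 18 more to hit its cap of 18 — 27 left.
Clinic D: +15 to 15 (cap) — 12 left.
Clinic N: +12 (room for 13) → 12. Pool exhausted.
Total = 17×12 + 9×15 + 2×12 + 11×18 = 561.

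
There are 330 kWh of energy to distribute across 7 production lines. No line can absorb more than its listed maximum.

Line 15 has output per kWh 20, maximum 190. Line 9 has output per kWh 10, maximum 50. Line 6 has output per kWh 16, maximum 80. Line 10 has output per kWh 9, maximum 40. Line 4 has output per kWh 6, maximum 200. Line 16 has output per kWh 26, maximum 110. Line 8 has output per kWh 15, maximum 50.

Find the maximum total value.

7140

Order the production lines by output per kWh: Line 16 26 > Line 15 20 > Line 6 16 > Line 8 15 > Line 9 10 > Line 10 9 > Line 4 6.
Line 16 takes 110 to reach its cap of 110 — 220 left.
Give Line 15 190 to hit its cap of 190 — 30 left.
Line 6 has room for 80 but only 30 remain, so it gets 30.
Total = 20×190 + 16×30 + 26×110 = 7140.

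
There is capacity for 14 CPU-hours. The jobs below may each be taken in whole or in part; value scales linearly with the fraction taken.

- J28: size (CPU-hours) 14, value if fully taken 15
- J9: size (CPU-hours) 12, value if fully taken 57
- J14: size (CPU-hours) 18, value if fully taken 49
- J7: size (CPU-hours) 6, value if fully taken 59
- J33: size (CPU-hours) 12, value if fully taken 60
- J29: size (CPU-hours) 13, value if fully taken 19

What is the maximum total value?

Sort by value density: J7 59/6≈9.83, J33 60/12≈5, J9 57/12≈4.75, J14 49/18≈2.72, J29 19/13≈1.46, J28 15/14≈1.07.
Take all of J7 (6 CPU-hours, value 59) — 8 CPU-hours left.
Only 8 CPU-hours remain; take 8/12 of J33 for value 60×8/12 = 40.
Total value = 99.

99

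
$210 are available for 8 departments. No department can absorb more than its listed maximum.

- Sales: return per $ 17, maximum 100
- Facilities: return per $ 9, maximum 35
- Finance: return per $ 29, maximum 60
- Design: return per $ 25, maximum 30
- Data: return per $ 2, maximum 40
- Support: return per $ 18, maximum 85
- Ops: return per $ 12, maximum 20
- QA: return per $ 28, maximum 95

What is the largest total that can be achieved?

5600

Rank by return per $: Finance 29 > QA 28 > Design 25 > Support 18 > Sales 17 > Ops 12 > Facilities 9 > Data 2.
Finance takes 60 to reach its cap of 60 → 150 left.
Give QA 95 to hit its cap of 95 → 55 left.
Give Design 30 to hit its cap of 30 → 25 left.
Support has room for 85 but only 25 remain, so it gets 25.
Total = 29×60 + 25×30 + 18×25 + 28×95 = 5600.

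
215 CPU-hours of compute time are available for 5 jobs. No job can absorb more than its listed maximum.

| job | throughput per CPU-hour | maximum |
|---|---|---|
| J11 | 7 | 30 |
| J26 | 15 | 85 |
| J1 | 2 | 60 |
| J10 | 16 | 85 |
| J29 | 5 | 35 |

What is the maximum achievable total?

2920

Order the jobs by throughput per CPU-hour: J10 16 > J26 15 > J11 7 > J29 5 > J1 2.
Give J10 85 to hit its cap of 85 — 130 left.
Give J26 85 to hit its cap of 85 — 45 left.
Give J11 30 to hit its cap of 30 — 15 left.
J29 has room for 35 but only 15 remain, so it gets 15.
Total = 7×30 + 15×85 + 16×85 + 5×15 = 2920.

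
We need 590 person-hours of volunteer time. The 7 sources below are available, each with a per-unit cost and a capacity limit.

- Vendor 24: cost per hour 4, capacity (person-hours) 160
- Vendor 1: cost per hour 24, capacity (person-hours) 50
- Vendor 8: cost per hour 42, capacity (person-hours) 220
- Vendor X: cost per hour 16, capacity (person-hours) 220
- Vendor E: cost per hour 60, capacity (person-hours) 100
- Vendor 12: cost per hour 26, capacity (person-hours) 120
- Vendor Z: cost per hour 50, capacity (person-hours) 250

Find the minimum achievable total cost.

10160

Cheapest first:
Vendor 24 at 4: take all 160 person-hours — 430 still needed.
Vendor X at 16: take all 220 person-hours — 210 still needed.
Vendor 1 (24): use full 50 — 160 person-hours to go.
Vendor 12 at 26: take all 120 person-hours — 40 still needed.
Take 40 from Vendor 8 at 42 to finish.
Vendor Z, Vendor E: unused.
Cost = 160×4 + 220×16 + 50×24 + 120×26 + 40×42 = 10160.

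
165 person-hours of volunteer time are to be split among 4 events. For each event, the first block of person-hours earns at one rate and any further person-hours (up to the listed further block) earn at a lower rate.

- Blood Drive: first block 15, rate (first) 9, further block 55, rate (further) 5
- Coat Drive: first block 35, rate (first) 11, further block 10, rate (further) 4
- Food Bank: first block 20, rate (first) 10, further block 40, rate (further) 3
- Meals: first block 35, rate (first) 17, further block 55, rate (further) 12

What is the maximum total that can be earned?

2000

Treat each block as its own option and order by rate: Meals/tier1 17 > Meals/tier2 12 > Coat Drive/tier1 11 > Food Bank/tier1 10 > Blood Drive/tier1 9 > Blood Drive/tier2 5 > Coat Drive/tier2 4 > Food Bank/tier2 3.
Fill Meals tier1 block (35 at 17) — 130 left.
Meals/tier2 (12): +55 — 75 left.
Fill Coat Drive tier1 block (35 at 11) — 40 left.
Fill Food Bank tier1 block (20 at 10) — 20 left.
Blood Drive tier1 at 9: fill all 15 — 5 left.
5 remain; put them into Blood Drive tier2 at 5.
Total = 17×35 + 12×55 + 11×35 + 10×20 + 9×15 + 5×5 = 2000.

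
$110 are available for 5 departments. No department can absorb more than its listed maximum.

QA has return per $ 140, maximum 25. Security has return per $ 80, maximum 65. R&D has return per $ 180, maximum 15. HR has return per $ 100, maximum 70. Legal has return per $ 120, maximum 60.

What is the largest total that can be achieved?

Rank by return per $: R&D 180 > QA 140 > Legal 120 > HR 100 > Security 80.
R&D: +15 to 15 (cap) — 95 left.
Give QA 25 to hit its cap of 25 — 70 left.
Legal takes 60 to reach its cap of 60 — 10 left.
HR: +10 (room for 70) → 10. Pool exhausted.
Total = 140×25 + 180×15 + 100×10 + 120×60 = 14400.

14400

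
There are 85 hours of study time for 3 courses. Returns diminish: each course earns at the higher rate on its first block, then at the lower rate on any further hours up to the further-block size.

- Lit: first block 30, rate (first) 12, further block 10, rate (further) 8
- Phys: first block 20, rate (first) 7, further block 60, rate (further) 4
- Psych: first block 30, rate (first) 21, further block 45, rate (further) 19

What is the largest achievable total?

Rank every tier by rate: Psych/tier1 21 > Psych/tier2 19 > Lit/tier1 12 > Lit/tier2 8 > Phys/tier1 7 > Phys/tier2 4.
Fill Psych tier1 block (30 at 21) — 55 left.
Psych tier2 at 19: fill all 45 — 10 left.
Lit/tier1: +10 of 30 at 12; pool empty.
Total = 21×30 + 19×45 + 12×10 = 1605.

1605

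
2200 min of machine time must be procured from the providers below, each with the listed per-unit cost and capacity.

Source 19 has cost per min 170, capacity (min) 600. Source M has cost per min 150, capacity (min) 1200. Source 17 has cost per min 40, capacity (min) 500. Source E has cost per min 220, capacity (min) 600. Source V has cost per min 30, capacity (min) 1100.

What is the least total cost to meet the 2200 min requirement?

143000

Cheapest first:
Take 1100 from Source V at 30 — need 1100 more.
Source 17 at 40: take all 500 min — 600 still needed.
Take 600 from Source M at 150 to finish.
Source 19, Source E: unused.
Cost = 1100×30 + 500×40 + 600×150 = 143000.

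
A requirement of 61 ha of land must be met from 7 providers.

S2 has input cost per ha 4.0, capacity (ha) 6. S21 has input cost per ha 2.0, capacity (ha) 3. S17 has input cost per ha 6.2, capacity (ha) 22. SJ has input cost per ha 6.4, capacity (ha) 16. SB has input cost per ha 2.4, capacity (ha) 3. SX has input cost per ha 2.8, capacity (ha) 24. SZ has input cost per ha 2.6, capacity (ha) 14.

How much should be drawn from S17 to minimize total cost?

Use providers in increasing cost order.
S21 at 2.0: take all 3 ha — 58 still needed.
Take 3 from SB at 2.4 — need 55 more.
Take 14 from SZ at 2.6 — need 41 more.
SX at 2.8: take all 24 ha — 17 still needed.
S2 at 4.0: take all 6 ha — 11 still needed.
S17 (6.2): take the remaining 11 — done.
SJ: unused.

11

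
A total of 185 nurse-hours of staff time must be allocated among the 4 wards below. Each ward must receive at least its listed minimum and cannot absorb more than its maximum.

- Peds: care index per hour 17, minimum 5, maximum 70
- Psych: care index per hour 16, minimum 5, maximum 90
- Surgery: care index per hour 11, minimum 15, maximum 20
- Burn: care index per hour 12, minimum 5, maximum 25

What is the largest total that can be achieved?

Meeting every minimum uses 5+5+15+5 = 30 nurse-hours, leaving 155.
Rank by care index per hour: Peds 17 > Psych 16 > Burn 12 > Surgery 11.
Give Peds 65 more to hit its cap of 70 ; 90 left.
Psych: +85 to 90 (cap) ; 5 left.
Burn has room for 20 more but only 5 remain, so it gets 10.
Total = 17×70 + 16×90 + 11×15 + 12×10 = 2915.

2915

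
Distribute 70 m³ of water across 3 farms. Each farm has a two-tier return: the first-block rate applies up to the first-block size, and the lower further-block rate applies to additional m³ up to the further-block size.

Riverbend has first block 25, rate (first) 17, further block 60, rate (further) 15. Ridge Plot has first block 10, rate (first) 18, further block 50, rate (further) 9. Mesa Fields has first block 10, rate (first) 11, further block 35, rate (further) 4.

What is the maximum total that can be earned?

Treat each block as its own option and order by rate: Ridge Plot/T1 18 > Riverbend/T1 17 > Riverbend/T2 15 > Mesa Fields/T1 11 > Ridge Plot/T2 9 > Mesa Fields/T2 4.
Ridge Plot/T1 (18): +10 → 60 left.
Fill Riverbend T1 block (25 at 17) → 35 left.
Riverbend/T2: +35 of 60 at 15; pool empty.
Total = 18×10 + 17×25 + 15×35 = 1130.

1130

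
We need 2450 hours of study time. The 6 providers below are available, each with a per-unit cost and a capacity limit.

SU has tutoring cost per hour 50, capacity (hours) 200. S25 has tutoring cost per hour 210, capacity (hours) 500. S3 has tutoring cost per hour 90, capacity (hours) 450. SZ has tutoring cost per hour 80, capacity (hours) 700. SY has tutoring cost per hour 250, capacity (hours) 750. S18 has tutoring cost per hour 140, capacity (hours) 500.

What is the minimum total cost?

Use providers in increasing cost order.
Take 200 from SU at 50 ; need 2250 more.
Take 700 from SZ at 80 ; need 1550 more.
S3 (90): use full 450 ; 1100 hours to go.
Take 500 from S18 at 140 ; need 600 more.
S25 at 210: take all 500 hours ; 100 still needed.
SY at 250: take 100 of its 750 ; requirement met.
Cost = 200×50 + 700×80 + 450×90 + 500×140 + 500×210 + 100×250 = 306500.

306500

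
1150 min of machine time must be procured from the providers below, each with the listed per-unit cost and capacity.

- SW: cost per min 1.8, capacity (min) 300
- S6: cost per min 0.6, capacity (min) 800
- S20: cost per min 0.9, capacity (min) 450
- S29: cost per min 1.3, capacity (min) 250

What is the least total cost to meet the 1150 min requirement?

795

Cheapest first:
S6 at 0.6: take all 800 min ; 350 still needed.
S20 at 0.9: take 350 of its 450 ; requirement met.
S29, SW: unused.
Cost = 800×0.6 + 350×0.9 = 795.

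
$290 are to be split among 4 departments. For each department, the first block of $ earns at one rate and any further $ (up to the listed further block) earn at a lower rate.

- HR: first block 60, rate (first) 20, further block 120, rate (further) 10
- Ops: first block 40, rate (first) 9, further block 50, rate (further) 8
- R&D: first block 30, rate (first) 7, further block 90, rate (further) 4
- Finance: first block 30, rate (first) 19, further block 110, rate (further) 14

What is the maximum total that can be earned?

4210

Treat each block as its own option and order by rate: HR/first 20 > Finance/first 19 > Finance/second 14 > HR/second 10 > Ops/first 9 > Ops/second 8 > R&D/first 7 > R&D/second 4.
HR first at 20: fill all 60 — 230 left.
Finance/first (19): +30 — 200 left.
Finance second at 14: fill all 110 — 90 left.
90 remain; put them into HR second at 10.
Total = 20×60 + 19×30 + 14×110 + 10×90 = 4210.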